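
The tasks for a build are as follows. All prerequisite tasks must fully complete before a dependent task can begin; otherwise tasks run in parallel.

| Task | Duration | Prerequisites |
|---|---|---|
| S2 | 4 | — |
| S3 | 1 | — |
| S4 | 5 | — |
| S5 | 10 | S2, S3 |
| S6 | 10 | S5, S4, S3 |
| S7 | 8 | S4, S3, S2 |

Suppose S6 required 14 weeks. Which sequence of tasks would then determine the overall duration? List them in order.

S2, S5, S6

As given, the longest chain is S2→S5→S6 = 4+10+10 = 24, so the finish is 24 weeks.
S6 lies on that path, so at 14 weeks the path becomes 28 weeks.
The critical path is still S2→S5→S6; finish is now 28 weeks.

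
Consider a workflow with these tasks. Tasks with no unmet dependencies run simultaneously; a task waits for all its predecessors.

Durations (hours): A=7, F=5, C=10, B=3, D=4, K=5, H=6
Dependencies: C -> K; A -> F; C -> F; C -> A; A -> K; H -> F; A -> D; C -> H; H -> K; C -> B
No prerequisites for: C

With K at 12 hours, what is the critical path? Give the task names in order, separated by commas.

C, A, K

Baseline: C→A→K = 10+7+5 = 22 → 22 hours.
K is on the critical path; changing it to 12 makes that path 29 hours.
That remains the longest chain; total 29 hours.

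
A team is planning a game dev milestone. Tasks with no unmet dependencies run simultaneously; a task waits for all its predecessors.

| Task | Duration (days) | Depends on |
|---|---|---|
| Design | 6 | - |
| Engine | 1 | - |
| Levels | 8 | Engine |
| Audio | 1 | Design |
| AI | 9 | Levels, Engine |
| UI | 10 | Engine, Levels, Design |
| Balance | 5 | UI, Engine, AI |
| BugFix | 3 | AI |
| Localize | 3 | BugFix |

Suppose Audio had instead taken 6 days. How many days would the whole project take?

As given, the longest chain is Engine→Levels→AI→BugFix→Localize = 1+8+9+3+3 = 24, so the finish is 24 days.
Audio has 17 days of float (longest path through it is 7).
That remains the longest chain; total 24 days.

24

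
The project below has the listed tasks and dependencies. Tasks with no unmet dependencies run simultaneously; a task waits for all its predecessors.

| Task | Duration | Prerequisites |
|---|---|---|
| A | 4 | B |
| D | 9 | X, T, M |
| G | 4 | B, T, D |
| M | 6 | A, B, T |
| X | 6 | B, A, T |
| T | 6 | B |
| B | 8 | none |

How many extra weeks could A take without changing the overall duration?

2

B→T→X→D→G = 8+6+6+9+4 = 33 sets the makespan at 33 weeks.
A finishes as early as 12 and must finish by 14.
So A can slip 14 − 12 = 2 weeks.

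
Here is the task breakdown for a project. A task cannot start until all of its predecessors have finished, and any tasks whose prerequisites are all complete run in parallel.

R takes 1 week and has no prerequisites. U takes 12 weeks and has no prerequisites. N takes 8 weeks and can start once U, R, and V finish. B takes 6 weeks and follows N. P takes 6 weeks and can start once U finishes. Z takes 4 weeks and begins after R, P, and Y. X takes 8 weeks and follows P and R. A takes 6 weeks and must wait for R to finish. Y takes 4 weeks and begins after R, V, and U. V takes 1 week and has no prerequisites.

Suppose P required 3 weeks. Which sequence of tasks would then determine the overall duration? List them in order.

Baseline: U→P→X = 12+6+8 = 26 → 26 weeks.
P is on the critical path; changing it to 3 makes that path 23 weeks.
Now U→N→B = 12+8+6 = 26 is longest, so the finish becomes 26 weeks.

U, N, B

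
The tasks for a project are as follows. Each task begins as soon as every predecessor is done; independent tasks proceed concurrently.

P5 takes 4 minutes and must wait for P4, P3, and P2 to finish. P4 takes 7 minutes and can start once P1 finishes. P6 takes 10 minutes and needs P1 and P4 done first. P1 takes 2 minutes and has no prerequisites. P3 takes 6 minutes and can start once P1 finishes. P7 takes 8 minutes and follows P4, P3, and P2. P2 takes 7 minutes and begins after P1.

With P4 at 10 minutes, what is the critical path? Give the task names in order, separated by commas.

Actual critical path: P1→P4→P6 = 2+7+10 = 19 ⇒ 19 minutes.
Since P4 is critical, the +3 change carries straight to that chain (now 22 minutes).
The critical path is still P1→P4→P6; finish is now 22 minutes.

P1, P4, P6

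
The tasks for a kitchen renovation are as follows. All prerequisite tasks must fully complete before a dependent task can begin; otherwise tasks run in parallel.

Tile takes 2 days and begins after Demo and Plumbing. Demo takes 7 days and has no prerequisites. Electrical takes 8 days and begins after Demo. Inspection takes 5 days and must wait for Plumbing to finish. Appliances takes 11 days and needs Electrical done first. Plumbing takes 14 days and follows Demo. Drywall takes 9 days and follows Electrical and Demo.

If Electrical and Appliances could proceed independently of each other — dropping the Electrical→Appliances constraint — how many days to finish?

Before: longest chain Demo→Plumbing→Inspection = 7+14+5 = 26, finish 26.
Without Electrical→Appliances, Appliances's earliest start moves from 15 to 0.
The longest chain is now Demo→Plumbing→Inspection = 7+14+5 = 26, so the project takes 26 days.

26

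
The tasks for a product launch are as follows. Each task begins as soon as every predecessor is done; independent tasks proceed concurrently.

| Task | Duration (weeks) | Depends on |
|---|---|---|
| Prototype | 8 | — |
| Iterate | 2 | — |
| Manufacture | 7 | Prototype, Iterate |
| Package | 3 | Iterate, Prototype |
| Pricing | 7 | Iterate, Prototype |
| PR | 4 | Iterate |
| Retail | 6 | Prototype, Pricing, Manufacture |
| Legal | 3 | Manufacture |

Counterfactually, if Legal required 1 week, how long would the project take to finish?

21

Critical path before the change: Prototype→Manufacture→Retail = 8+7+6 = 21 giving 21 weeks.
Legal is off the critical path — its longest chain is 18 weeks, giving 3 of slack.
That remains the longest chain; total 21 weeks.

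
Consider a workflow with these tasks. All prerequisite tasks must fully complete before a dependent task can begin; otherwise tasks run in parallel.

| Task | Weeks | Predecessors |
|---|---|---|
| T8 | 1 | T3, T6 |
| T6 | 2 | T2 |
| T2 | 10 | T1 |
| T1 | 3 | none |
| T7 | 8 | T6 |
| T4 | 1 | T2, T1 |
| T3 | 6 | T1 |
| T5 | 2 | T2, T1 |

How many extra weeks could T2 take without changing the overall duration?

0

The longest chain is T1→T2→T6→T7 = 3+10+2+8 = 23; overall finish 23 weeks.
The longest chain containing T2 totals 23 weeks.
Float = 23 − 23 = 0.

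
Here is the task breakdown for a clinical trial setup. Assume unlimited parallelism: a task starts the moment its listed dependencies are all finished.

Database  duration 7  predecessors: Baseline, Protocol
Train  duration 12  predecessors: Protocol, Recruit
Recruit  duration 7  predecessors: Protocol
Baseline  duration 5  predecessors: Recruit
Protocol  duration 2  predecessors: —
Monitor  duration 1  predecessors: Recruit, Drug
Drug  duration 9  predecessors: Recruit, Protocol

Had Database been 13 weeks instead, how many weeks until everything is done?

Baseline: Protocol→Recruit→Baseline→Database = 2+7+5+7 = 21 → 21 weeks.
Since Database is critical, the +6 change carries straight to that chain (now 27 weeks).
No other chain overtakes it, so the finish is 27 weeks.

27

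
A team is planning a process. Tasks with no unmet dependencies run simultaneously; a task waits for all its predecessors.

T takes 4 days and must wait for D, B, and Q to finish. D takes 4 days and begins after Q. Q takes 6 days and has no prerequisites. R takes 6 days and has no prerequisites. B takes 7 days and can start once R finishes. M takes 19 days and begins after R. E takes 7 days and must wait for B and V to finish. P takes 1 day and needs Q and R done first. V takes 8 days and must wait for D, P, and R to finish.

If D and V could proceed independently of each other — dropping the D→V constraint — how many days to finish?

Before: longest chain R→M = 6+19 = 25, finish 25.
Without D→V, V's earliest start moves from 10 to 7.
After: R→M = 6+19 = 25 → 25 days.

25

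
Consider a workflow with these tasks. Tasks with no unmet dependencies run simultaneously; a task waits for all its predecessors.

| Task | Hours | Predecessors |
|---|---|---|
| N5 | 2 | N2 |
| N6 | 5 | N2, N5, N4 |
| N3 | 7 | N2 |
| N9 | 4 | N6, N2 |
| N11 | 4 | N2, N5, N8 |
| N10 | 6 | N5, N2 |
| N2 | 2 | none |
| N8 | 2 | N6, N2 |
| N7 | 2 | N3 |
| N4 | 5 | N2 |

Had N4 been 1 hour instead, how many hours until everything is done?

15

Actual critical path: N2→N4→N6→N8→N11 = 2+5+5+2+4 = 18 ⇒ 18 hours.
N4 lies on that path, so at 1 hour the path becomes 14 hours.
The binding chain switches to N2→N5→N6→N8→N11 = 2+2+5+2+4 = 15; finish 15 hours.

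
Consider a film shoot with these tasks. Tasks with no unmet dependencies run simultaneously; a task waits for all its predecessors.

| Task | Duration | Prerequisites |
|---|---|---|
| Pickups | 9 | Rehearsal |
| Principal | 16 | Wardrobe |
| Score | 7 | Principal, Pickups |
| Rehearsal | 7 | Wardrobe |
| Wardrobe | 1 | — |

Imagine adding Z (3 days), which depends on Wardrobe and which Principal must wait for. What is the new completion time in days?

Originally the project takes 24 days.
With Z inserted, Principal now waits for max(Wardrobe, Z).
New critical path: Wardrobe→Z→Principal→Score = 1+3+16+7 = 27 ⇒ 27 days.

27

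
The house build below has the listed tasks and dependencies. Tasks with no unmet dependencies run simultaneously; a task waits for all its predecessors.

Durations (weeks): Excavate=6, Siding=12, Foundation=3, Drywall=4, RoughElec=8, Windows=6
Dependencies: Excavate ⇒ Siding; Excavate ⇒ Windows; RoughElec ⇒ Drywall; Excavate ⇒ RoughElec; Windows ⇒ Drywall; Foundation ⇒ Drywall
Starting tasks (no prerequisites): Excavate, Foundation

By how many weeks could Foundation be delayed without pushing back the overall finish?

The longest chain is Excavate→RoughElec→Drywall = 6+8+4 = 18; overall finish 18 weeks.
Foundation finishes as early as 3 and must finish by 14.
Slack of Foundation = 11 − 0 = 11 weeks.

11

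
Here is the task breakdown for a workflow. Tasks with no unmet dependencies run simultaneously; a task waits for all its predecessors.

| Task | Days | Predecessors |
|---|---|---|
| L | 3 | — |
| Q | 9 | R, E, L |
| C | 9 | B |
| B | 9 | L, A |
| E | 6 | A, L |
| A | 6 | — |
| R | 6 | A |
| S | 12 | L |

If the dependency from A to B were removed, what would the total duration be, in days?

Original critical path: A→B→C = 6+9+9 = 24 ⇒ 24 days.
Without A→B, B's earliest start moves from 6 to 3.
New critical path: L→B→C = 3+9+9 = 21 ⇒ 21 days.

21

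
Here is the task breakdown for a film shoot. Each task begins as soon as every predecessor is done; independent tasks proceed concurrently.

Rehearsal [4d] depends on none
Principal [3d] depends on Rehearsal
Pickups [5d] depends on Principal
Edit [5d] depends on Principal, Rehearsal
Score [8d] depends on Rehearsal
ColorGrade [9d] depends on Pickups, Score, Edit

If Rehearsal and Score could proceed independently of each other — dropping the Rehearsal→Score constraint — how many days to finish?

With the dependency in place, Rehearsal→Principal→Pickups→ColorGrade = 4+3+5+9 = 21 sets the finish at 21 days.
Without Rehearsal→Score, Score's earliest start moves from 4 to 0.
New critical path: Rehearsal→Principal→Pickups→ColorGrade = 4+3+5+9 = 21 ⇒ 21 days.

21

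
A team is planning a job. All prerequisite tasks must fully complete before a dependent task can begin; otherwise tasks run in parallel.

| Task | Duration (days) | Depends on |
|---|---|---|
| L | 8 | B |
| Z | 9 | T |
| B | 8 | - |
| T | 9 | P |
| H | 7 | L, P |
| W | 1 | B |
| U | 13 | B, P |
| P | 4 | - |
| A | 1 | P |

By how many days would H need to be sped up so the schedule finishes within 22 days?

Current finish: 23 days; target: 22.
H is on every critical path, so each day cut from H cuts the finish by one (this holds down to a finish of 22).
Need 23 − 22 = 1 day off H → H becomes 6 days, finish becomes 22.

1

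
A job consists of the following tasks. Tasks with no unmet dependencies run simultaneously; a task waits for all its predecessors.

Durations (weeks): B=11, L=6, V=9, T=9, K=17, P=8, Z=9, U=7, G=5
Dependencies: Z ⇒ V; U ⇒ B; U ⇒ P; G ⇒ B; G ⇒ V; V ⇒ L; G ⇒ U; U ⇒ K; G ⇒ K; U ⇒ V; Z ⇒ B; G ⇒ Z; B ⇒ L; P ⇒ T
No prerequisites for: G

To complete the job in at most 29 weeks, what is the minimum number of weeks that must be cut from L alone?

Current finish: 31 weeks; target: 29.
L is on every critical path, so each week cut from L cuts the finish by one (this holds down to a finish of 29).
Need 31 − 29 = 2 weeks off L → L becomes 4 weeks, finish becomes 29.

2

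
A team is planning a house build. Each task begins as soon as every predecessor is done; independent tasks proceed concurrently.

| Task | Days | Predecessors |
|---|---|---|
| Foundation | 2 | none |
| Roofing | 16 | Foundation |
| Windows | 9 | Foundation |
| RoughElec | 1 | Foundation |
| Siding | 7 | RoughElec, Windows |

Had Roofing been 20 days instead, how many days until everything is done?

The binding path is Foundation→Roofing = 2+16 = 18; finish at 18 days.
Since Roofing is critical, the +4 change carries straight to that chain (now 22 days).
No other chain overtakes it, so the finish is 22 days.

22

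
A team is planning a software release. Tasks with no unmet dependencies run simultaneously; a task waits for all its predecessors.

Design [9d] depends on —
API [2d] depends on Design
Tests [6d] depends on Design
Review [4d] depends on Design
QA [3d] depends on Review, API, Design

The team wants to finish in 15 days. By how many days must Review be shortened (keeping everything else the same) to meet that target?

Current finish: 16 days; target: 15.
Review is on every critical path, so each day cut from Review cuts the finish by one (this holds down to a finish of 15).
Need 16 − 15 = 1 day off Review → Review becomes 3 days, finish becomes 15.

1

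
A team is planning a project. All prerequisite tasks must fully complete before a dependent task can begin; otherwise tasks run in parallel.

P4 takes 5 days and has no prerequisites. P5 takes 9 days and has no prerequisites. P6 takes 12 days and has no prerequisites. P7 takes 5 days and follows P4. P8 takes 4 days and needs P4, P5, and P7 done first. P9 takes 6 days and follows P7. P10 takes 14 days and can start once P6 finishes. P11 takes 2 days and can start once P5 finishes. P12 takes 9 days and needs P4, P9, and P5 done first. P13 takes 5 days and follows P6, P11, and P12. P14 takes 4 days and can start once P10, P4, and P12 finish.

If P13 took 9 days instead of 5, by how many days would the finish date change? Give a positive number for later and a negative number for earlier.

4

Actual critical path: P4→P7→P9→P12→P13 = 5+5+6+9+5 = 30 ⇒ 30 days.
Since P13 is critical, the +4 change carries straight to that chain (now 34 days).
No other chain overtakes it, so the finish is 34 days.
Change in finish: 34 − 30 = +4 days.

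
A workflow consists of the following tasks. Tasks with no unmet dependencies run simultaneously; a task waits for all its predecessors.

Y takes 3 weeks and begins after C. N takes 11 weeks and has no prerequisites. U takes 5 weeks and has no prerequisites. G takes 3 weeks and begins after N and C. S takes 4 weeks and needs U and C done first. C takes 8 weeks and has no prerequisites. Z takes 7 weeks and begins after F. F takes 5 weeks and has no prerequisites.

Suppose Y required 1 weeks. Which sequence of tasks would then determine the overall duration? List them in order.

N, G

Actual critical path: N→G = 11+3 = 14 ⇒ 14 weeks.
The longest path through Y is only 11 weeks, so Y has float 3.
That remains the longest chain; total 14 weeks.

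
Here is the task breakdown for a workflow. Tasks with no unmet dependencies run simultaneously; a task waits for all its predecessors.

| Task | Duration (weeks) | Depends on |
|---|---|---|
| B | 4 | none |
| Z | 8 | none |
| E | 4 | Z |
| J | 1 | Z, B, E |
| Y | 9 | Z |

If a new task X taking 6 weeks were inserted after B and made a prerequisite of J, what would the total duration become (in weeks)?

Originally the schedule takes 17 weeks.
With X inserted, J now waits for max(Z, B, E, X).
New critical path: Z→Y = 8+9 = 17 ⇒ 17 weeks.

17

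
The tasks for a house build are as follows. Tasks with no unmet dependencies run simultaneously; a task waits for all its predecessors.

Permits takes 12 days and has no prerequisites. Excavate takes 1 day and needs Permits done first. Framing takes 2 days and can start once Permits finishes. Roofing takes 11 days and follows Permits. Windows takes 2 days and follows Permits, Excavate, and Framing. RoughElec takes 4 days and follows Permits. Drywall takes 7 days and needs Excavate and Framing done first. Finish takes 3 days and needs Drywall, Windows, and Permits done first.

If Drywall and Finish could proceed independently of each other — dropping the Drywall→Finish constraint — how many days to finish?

Before: longest chain Permits→Framing→Drywall→Finish = 12+2+7+3 = 24, finish 24.
Without Drywall→Finish, Finish's earliest start moves from 21 to 16.
New critical path: Permits→Roofing = 12+11 = 23 ⇒ 23 days.

23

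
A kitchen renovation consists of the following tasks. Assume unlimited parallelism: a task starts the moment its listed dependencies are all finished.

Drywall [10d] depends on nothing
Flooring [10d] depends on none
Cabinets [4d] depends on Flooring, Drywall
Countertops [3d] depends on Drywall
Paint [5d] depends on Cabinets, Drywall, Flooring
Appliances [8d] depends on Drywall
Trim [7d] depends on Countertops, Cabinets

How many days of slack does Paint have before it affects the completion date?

The longest chain is Drywall→Cabinets→Trim = 10+4+7 = 21; overall finish 21 days.
Paint finishes as early as 19 and must finish by 21.
Float = 21 − 19 = 2.

2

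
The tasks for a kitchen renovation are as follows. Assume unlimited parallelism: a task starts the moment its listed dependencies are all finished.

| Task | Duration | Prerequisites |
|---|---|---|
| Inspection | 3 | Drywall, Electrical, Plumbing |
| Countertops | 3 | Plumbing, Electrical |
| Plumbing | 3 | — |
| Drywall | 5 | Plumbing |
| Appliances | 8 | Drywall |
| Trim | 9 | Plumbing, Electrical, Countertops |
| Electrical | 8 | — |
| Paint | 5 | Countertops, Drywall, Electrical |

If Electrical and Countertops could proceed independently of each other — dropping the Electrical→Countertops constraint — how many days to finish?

17

Original critical path: Electrical→Countertops→Trim = 8+3+9 = 20 ⇒ 20 days.
Without Electrical→Countertops, Countertops's earliest start moves from 8 to 3.
After: Electrical→Trim = 8+9 = 17 → 17 days.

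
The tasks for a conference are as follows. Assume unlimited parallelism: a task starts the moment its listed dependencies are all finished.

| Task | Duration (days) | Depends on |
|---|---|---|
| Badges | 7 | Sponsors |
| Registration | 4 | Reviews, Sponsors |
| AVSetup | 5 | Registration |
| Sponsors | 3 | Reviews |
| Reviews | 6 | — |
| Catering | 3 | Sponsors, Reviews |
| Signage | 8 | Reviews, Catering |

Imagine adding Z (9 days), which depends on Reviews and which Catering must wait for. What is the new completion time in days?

Originally the plan takes 20 days.
With Z inserted, Catering now waits for max(Sponsors, Reviews, Z).
New critical path: Reviews→Z→Catering→Signage = 6+9+3+8 = 26 ⇒ 26 days.

26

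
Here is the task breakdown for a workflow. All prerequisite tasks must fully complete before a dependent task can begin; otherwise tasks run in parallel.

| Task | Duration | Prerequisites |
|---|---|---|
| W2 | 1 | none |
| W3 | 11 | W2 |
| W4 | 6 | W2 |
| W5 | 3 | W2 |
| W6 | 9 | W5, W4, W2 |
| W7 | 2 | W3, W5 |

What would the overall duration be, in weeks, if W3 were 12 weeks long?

Actual critical path: W2→W4→W6 = 1+6+9 = 16 ⇒ 16 weeks.
The longest path through W3 is only 14 weeks, so W3 has float 2.
The critical path is still W2→W4→W6; finish is now 16 weeks.

16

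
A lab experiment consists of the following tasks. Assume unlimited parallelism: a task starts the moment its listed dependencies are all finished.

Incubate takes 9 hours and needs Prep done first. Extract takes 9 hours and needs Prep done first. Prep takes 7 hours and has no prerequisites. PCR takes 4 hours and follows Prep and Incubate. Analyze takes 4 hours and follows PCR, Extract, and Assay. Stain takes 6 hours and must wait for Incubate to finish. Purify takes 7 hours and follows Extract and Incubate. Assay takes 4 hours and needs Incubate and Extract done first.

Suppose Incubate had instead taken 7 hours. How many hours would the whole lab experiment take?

Actual critical path: Prep→Incubate→PCR→Analyze = 7+9+4+4 = 24 ⇒ 24 hours.
Incubate is on the critical path; changing it to 7 makes that path 22 hours.
New critical path: Prep→Extract→Assay→Analyze = 7+9+4+4 = 24 ⇒ 24 hours.

24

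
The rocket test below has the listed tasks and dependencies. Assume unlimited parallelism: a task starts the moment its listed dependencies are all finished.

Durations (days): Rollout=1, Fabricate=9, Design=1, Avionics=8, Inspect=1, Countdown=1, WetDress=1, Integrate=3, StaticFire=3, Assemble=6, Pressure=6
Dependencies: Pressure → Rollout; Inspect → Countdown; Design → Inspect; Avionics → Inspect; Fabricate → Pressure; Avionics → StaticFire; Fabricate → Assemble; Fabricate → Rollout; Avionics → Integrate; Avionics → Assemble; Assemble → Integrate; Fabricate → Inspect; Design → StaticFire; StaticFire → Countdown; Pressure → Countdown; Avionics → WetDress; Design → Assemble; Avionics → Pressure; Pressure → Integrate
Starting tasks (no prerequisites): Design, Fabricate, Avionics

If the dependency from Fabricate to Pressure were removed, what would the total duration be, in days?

With the dependency in place, Fabricate→Assemble→Integrate = 9+6+3 = 18 sets the finish at 18 days.
Without Fabricate→Pressure, Pressure's earliest start moves from 9 to 8.
New critical path: Fabricate→Assemble→Integrate = 9+6+3 = 18 ⇒ 18 days.

18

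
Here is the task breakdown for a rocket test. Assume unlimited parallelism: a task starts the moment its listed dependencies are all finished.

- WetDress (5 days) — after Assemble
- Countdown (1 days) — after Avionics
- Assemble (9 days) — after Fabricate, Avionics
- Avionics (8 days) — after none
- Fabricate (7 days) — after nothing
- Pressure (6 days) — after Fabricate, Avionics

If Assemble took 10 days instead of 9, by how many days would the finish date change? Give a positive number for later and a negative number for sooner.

Actual critical path: Avionics→Assemble→WetDress = 8+9+5 = 22 ⇒ 22 days.
Assemble lies on that path, so at 10 days the path becomes 23 days.
That remains the longest chain; total 23 days.
Change in finish: 23 − 22 = +1 days.

1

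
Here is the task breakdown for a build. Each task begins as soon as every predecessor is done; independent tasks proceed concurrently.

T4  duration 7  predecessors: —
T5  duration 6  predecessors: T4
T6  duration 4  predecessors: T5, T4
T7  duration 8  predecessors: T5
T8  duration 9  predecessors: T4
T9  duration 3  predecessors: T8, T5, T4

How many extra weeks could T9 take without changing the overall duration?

Critical path: T4→T5→T7 = 7+6+8 = 21, so the finish is 21 weeks.
Longest path through T9: 19 weeks (earliest finish 19, latest finish 21).
Slack of T9 = 18 − 16 = 2 weeks.

2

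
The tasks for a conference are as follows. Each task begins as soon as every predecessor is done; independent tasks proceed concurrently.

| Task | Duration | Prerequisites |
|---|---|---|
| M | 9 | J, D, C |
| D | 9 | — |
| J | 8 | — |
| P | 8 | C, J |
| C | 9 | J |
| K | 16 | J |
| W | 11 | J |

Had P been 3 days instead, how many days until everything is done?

26

Critical path before the change: J→C→M = 8+9+9 = 26 giving 26 days.
P is off the critical path — its longest chain is 25 days, giving 1 of slack.
The critical path is still J→C→M; finish is now 26 days.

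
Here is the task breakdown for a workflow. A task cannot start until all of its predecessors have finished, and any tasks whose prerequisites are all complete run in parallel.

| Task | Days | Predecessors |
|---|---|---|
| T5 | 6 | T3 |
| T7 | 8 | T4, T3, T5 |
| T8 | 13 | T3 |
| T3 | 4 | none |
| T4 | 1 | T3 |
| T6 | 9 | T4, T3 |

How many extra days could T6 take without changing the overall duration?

4

Critical path: T3→T5→T7 = 4+6+8 = 18, so the finish is 18 days.
Longest path through T6: 14 days (earliest finish 14, latest finish 18).
Slack of T6 = 9 − 5 = 4 days.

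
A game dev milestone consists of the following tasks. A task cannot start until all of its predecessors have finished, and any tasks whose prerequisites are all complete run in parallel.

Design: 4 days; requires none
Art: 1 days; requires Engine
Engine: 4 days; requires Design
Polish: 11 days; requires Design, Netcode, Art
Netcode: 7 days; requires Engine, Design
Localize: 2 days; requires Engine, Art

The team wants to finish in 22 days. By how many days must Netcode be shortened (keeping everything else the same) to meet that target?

Current finish: 26 days; target: 22.
Netcode is on every critical path, so each day cut from Netcode cuts the finish by one (this holds down to a finish of 20).
Need 26 − 22 = 4 days off Netcode → Netcode becomes 3 days, finish becomes 22.

4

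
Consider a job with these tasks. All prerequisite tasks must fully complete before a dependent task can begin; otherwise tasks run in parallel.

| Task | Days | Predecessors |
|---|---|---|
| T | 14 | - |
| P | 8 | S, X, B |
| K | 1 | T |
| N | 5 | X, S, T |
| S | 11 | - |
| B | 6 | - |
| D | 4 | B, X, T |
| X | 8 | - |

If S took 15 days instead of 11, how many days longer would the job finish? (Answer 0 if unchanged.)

Baseline: S→P = 11+8 = 19 → 19 days.
S is on the critical path; changing it to 15 makes that path 23 days.
That remains the longest chain; total 23 days.
Change in finish: 23 − 19 = +4 days.

4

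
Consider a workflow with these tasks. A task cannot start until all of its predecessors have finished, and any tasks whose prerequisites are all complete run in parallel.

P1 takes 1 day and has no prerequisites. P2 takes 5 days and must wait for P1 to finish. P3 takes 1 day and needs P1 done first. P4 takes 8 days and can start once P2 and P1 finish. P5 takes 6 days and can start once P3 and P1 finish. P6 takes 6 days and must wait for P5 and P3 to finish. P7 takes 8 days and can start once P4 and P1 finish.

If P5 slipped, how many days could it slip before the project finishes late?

8

The longest chain is P1→P2→P4→P7 = 1+5+8+8 = 22; overall finish 22 days.
The longest chain containing P5 totals 14 days.
Slack of P5 = 10 − 2 = 8 days.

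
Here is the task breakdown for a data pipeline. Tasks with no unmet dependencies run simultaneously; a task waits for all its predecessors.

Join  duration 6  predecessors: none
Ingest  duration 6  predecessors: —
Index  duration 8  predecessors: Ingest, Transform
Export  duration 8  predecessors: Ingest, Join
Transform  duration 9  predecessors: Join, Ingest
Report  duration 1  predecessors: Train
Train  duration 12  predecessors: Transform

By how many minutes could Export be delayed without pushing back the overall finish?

The longest chain is Ingest→Transform→Train→Report = 6+9+12+1 = 28; overall finish 28 minutes.
The longest chain containing Export totals 14 minutes.
Float = 28 − 14 = 14.

14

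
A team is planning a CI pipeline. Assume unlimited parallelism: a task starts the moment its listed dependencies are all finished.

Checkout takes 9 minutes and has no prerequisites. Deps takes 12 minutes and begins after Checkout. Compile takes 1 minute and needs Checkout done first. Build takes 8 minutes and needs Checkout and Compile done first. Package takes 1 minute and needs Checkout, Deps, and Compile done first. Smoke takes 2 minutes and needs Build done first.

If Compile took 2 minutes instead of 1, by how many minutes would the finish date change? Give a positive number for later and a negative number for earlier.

0

Critical path before the change: Checkout→Deps→Package = 9+12+1 = 22 giving 22 minutes.
The longest path through Compile is only 20 minutes, so Compile has float 2.
The critical path is still Checkout→Deps→Package; finish is now 22 minutes.
Change in finish: 22 − 22 = +0 minutes.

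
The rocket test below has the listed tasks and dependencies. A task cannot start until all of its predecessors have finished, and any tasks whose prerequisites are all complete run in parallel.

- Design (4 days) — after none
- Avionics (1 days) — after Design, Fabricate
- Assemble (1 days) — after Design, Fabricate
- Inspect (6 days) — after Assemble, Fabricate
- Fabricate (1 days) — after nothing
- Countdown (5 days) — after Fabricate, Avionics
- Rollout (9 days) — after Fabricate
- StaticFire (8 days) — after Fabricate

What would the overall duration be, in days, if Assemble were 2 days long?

12

As given, the longest chain is Design→Assemble→Inspect = 4+1+6 = 11, so the finish is 11 days.
Assemble is on the critical path; changing it to 2 makes that path 12 days.
No other chain overtakes it, so the finish is 12 days.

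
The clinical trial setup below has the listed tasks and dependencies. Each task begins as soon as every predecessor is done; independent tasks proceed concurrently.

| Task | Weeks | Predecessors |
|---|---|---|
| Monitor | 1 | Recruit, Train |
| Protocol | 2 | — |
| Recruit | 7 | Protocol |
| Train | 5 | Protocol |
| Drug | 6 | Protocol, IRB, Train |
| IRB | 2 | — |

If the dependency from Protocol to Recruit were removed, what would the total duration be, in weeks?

13

Original critical path: Protocol→Train→Drug = 2+5+6 = 13 ⇒ 13 weeks.
Without Protocol→Recruit, Recruit's earliest start moves from 2 to 0.
After: Protocol→Train→Drug = 2+5+6 = 13 → 13 weeks.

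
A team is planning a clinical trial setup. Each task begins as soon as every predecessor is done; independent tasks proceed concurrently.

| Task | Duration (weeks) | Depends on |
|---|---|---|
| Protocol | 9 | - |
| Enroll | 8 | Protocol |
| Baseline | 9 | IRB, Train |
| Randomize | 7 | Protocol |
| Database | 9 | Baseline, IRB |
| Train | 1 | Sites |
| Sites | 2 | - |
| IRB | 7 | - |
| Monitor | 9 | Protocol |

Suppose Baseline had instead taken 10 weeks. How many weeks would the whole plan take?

Actual critical path: IRB→Baseline→Database = 7+9+9 = 25 ⇒ 25 weeks.
Since Baseline is critical, the +1 change carries straight to that chain (now 26 weeks).
The critical path is still IRB→Baseline→Database; finish is now 26 weeks.

26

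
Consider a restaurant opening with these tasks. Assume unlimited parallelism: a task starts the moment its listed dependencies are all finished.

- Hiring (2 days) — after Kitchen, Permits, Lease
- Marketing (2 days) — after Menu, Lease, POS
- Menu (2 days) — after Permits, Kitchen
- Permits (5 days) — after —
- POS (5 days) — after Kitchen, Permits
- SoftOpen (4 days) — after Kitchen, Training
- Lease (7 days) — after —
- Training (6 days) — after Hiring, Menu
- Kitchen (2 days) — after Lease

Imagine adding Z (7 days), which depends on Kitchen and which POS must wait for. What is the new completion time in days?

23

Originally the schedule takes 21 days.
With Z inserted, POS now waits for max(Kitchen, Permits, Z).
New critical path: Lease→Kitchen→Z→POS→Marketing = 7+2+7+5+2 = 23 ⇒ 23 days.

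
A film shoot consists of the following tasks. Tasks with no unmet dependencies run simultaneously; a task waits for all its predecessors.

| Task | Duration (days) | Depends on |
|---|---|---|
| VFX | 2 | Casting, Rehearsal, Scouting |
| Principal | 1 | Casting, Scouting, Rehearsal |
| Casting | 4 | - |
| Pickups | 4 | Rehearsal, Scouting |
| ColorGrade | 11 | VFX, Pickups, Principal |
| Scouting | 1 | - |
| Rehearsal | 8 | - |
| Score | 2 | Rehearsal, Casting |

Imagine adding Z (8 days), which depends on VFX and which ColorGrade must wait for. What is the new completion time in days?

29

Originally the plan takes 23 days.
With Z inserted, ColorGrade now waits for max(VFX, Pickups, Principal, Z).
New critical path: Rehearsal→VFX→Z→ColorGrade = 8+2+8+11 = 29 ⇒ 29 days.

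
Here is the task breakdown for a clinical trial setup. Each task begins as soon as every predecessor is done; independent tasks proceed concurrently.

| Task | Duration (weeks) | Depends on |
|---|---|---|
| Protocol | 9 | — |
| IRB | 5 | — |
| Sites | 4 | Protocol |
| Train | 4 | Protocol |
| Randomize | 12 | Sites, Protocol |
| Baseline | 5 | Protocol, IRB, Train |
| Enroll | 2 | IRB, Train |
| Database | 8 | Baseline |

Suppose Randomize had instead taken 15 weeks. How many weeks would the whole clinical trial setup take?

Baseline: Protocol→Train→Baseline→Database = 9+4+5+8 = 26 → 26 weeks.
Randomize has 1 week of float (longest path through it is 25).
Now Protocol→Sites→Randomize = 9+4+15 = 28 is longest, so the finish becomes 28 weeks.

28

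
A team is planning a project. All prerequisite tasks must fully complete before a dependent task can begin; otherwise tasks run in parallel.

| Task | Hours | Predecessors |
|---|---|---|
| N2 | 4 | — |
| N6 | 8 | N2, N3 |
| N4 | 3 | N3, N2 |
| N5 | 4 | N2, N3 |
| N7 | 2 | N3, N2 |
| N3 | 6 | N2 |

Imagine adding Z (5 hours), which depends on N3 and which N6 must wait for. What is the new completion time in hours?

Originally the project takes 18 hours.
With Z inserted, N6 now waits for max(N2, N3, Z).
New critical path: N2→N3→Z→N6 = 4+6+5+8 = 23 ⇒ 23 hours.

23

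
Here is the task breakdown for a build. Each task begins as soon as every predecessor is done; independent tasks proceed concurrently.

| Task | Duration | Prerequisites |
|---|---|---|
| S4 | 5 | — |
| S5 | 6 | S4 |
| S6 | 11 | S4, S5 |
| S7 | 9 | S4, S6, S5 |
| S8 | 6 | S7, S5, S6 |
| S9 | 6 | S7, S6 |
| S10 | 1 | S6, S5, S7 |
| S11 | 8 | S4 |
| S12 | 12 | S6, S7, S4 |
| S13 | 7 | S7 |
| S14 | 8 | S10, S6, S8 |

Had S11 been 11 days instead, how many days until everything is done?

45

Critical path before the change: S4→S5→S6→S7→S8→S14 = 5+6+11+9+6+8 = 45 giving 45 days.
The longest path through S11 is only 13 days, so S11 has float 32.
That remains the longest chain; total 45 days.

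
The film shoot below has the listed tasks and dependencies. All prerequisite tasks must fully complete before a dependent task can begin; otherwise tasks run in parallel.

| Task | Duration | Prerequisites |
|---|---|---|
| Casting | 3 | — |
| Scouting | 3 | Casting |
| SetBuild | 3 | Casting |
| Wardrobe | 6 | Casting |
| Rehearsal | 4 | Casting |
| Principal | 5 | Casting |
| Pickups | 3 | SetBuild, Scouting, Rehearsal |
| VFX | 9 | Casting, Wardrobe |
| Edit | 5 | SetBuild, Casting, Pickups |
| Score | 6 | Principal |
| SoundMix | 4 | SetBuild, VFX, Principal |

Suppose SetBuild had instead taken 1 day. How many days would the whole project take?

Baseline: Casting→Wardrobe→VFX→SoundMix = 3+6+9+4 = 22 → 22 days.
SetBuild is off the critical path — its longest chain is 14 days, giving 8 of slack.
No other chain overtakes it, so the finish is 22 days.

22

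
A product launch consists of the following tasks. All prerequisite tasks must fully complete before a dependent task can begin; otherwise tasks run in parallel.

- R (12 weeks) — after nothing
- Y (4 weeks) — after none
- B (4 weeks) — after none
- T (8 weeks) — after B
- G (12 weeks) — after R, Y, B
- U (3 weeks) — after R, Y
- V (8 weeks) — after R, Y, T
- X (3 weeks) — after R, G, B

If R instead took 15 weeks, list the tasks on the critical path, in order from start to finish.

R, G, X

Actual critical path: R→G→X = 12+12+3 = 27 ⇒ 27 weeks.
R lies on that path, so at 15 weeks the path becomes 30 weeks.
No other chain overtakes it, so the finish is 30 weeks.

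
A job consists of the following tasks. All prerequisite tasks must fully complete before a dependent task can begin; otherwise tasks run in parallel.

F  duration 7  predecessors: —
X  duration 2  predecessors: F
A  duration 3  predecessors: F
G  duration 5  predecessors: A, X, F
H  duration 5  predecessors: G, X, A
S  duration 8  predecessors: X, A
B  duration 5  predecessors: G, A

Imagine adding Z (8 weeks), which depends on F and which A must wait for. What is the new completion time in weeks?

Originally the job takes 20 weeks.
With Z inserted, A now waits for max(F, Z).
New critical path: F→Z→A→G→H = 7+8+3+5+5 = 28 ⇒ 28 weeks.

28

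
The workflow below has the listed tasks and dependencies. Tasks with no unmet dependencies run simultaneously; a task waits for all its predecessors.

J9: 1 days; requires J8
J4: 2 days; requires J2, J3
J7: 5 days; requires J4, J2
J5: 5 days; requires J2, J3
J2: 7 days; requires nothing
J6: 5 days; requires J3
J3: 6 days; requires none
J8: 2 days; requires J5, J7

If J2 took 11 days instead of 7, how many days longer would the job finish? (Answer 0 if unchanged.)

4

As given, the longest chain is J2→J4→J7→J8→J9 = 7+2+5+2+1 = 17, so the finish is 17 days.
J2 is on the critical path; changing it to 11 makes that path 21 days.
That remains the longest chain; total 21 days.
Change in finish: 21 − 17 = +4 days.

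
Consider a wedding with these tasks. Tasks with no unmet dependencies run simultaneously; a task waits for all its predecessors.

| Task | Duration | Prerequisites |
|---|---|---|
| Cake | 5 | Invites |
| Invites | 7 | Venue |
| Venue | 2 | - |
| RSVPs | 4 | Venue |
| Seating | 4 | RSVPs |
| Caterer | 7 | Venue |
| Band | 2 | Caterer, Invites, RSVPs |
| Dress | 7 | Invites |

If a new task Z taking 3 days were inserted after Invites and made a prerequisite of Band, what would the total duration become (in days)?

Originally the wedding takes 16 days.
With Z inserted, Band now waits for max(Caterer, Invites, RSVPs, Z).
New critical path: Venue→Invites→Dress = 2+7+7 = 16 ⇒ 16 days.

16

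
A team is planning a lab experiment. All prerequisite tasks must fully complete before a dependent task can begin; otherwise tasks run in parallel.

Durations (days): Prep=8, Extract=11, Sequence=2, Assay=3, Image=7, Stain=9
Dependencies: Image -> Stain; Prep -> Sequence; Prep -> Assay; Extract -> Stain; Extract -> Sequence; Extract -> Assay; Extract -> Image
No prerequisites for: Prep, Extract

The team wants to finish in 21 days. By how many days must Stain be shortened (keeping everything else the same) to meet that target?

Current finish: 27 days; target: 21.
Stain is on every critical path, so each day cut from Stain cuts the finish by one (this holds down to a finish of 19).
Need 27 − 21 = 6 days off Stain → Stain becomes 3 days, finish becomes 21.

6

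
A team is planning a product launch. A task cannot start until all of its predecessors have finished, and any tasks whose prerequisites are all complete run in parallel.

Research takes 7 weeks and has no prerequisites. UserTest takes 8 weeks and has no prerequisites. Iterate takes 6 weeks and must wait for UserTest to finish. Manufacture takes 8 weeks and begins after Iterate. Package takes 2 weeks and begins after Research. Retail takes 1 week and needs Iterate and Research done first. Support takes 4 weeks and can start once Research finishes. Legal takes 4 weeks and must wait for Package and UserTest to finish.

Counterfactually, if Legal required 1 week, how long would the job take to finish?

22

The binding path is UserTest→Iterate→Manufacture = 8+6+8 = 22; finish at 22 weeks.
The longest path through Legal is only 13 weeks, so Legal has float 9.
No other chain overtakes it, so the finish is 22 weeks.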